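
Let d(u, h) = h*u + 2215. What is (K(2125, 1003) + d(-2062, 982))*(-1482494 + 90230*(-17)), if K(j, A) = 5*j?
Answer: 6069137569776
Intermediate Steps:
d(u, h) = 2215 + h*u
(K(2125, 1003) + d(-2062, 982))*(-1482494 + 90230*(-17)) = (5*2125 + (2215 + 982*(-2062)))*(-1482494 + 90230*(-17)) = (10625 + (2215 - 2024884))*(-1482494 - 1533910) = (10625 - 2022669)*(-3016404) = -2012044*(-3016404) = 6069137569776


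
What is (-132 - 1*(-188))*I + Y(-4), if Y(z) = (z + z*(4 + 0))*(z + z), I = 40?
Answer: 2400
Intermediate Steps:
Y(z) = 10*z² (Y(z) = (z + z*4)*(2*z) = (z + 4*z)*(2*z) = (5*z)*(2*z) = 10*z²)
(-132 - 1*(-188))*I + Y(-4) = (-132 - 1*(-188))*40 + 10*(-4)² = (-132 + 188)*40 + 10*16 = 56*40 + 160 = 2240 + 160 = 2400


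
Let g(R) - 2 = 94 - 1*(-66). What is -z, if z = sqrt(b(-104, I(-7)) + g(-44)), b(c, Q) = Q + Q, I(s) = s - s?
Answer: -9*sqrt(2) ≈ -12.728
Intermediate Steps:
I(s) = 0
b(c, Q) = 2*Q
g(R) = 162 (g(R) = 2 + (94 - 1*(-66)) = 2 + (94 + 66) = 2 + 160 = 162)
z = 9*sqrt(2) (z = sqrt(2*0 + 162) = sqrt(0 + 162) = sqrt(162) = 9*sqrt(2) ≈ 12.728)
-z = -9*sqrt(2)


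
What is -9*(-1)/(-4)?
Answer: -9/4 ≈ -2.2500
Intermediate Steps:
-9*(-1)/(-4) = 9*(-1/4) = -9/4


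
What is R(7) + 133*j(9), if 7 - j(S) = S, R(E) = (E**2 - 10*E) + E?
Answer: -280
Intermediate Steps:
R(E) = E**2 - 9*E
j(S) = 7 - S
R(7) + 133*j(9) = 7*(-9 + 7) + 133*(7 - 1*9) = 7*(-2) + 133*(7 - 9) = -14 + 133*(-2) = -14 - 266 = -280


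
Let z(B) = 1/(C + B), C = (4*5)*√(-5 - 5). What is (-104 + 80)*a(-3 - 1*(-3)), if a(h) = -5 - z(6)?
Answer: 121116/1009 - 120*I*√10/1009 ≈ 120.04 - 0.37609*I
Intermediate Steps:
C = 20*I*√10 (C = 20*√(-10) = 20*(I*√10) = 20*I*√10 ≈ 63.246*I)
z(B) = 1/(B + 20*I*√10) (z(B) = 1/(20*I*√10 + B) = 1/(B + 20*I*√10))
a(h) = -5 - 1/(6 + 20*I*√10)
(-104 + 80)*a(-3 - 1*(-3)) = (-104 + 80)*((-100*√10 + 31*I)/(2*(-3*I + 10*√10))) = -12*(-100*√10 + 31*I)/(-3*I + 10*√10)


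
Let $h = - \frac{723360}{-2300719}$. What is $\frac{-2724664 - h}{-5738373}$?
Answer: $\frac{6268686956776}{13202383790187} \approx 0.47481$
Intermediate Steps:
$h = \frac{723360}{2300719}$ ($h = \left(-723360\right) \left(- \frac{1}{2300719}\right) = \frac{723360}{2300719} \approx 0.31441$)
$\frac{-2724664 - h}{-5738373} = \frac{-2724664 - \frac{723360}{2300719}}{-5738373} = \left(-2724664 - \frac{723360}{2300719}\right) \left(- \frac{1}{5738373}\right) = \left(- \frac{6268686956776}{2300719}\right) \left(- \frac{1}{5738373}\right) = \frac{6268686956776}{13202383790187}$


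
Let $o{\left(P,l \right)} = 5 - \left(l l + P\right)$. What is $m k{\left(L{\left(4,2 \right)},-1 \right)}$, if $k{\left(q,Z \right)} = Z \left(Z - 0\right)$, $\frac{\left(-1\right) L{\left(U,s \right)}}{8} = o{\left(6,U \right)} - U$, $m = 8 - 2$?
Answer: $6$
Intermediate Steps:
$m = 6$
$o{\left(P,l \right)} = 5 - P - l^{2}$ ($o{\left(P,l \right)} = 5 - \left(l^{2} + P\right) = 5 - \left(P + l^{2}\right) = 5 - P - l^{2}$)
$L{\left(U,s \right)} = 8 + 8 U + 8 U^{2}$ ($L{\left(U,s \right)} = - 8 \left(\left(5 - 6 - U^{2}\right) - U\right) = - 8 \left(\left(-1 - U^{2}\right) - U\right) = - 8 \left(-1 - U - U^{2}\right) = 8 + 8 U + 8 U^{2}$)
$k{\left(q,Z \right)} = Z^{2}$ ($k{\left(q,Z \right)} = Z \left(Z + 0\right) = Z Z = Z^{2}$)
$m k{\left(L{\left(4,2 \right)},-1 \right)} = 6 \left(-1\right)^{2} = 6 \cdot 1 = 6$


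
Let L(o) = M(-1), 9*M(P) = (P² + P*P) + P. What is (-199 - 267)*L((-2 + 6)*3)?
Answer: -466/9 ≈ -51.778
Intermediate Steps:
M(P) = P/9 + 2*P²/9 (M(P) = ((P² + P*P) + P)/9 = ((P² + P²) + P)/9 = (2*P² + P)/9 = (P + 2*P²)/9 = P/9 + 2*P²/9)
L(o) = ⅑ (L(o) = (⅑)*(-1)*(1 + 2*(-1)) = (⅑)*(-1)*(1 - 2) = (⅑)*(-1)*(-1) = ⅑)
(-199 - 267)*L((-2 + 6)*3) = (-199 - 267)*(⅑) = -466*⅑ = -466/9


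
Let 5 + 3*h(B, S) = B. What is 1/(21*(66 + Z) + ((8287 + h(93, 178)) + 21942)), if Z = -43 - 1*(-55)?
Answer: 3/95689 ≈ 3.1352e-5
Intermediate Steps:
h(B, S) = -5/3 + B/3
Z = 12 (Z = -43 + 55 = 12)
1/(21*(66 + Z) + ((8287 + h(93, 178)) + 21942)) = 1/(21*(66 + 12) + ((8287 + (-5/3 + (⅓)*93)) + 21942)) = 1/(21*78 + ((8287 + (-5/3 + 31)) + 21942)) = 1/(1638 + ((8287 + 88/3) + 21942)) = 1/(1638 + (24949/3 + 21942)) = 1/(1638 + 90775/3) = 1/(95689/3) = 3/95689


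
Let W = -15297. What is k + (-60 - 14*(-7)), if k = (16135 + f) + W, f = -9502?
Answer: -8626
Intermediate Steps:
k = -8664 (k = (16135 - 9502) - 15297 = 6633 - 15297 = -8664)
k + (-60 - 14*(-7)) = -8664 + (-60 - 14*(-7)) = -8664 + (-60 + 98) = -8664 + 38 = -8626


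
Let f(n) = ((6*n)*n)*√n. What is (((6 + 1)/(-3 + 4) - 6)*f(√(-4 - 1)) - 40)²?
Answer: 100*(4 + 3*5^(¼)*√I)² ≈ 4137.7 + 4550.1*I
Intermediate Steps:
f(n) = 6*n^(5/2) (f(n) = (6*n²)*√n = 6*n^(5/2))
(((6 + 1)/(-3 + 4) - 6)*f(√(-4 - 1)) - 40)² = (((6 + 1)/(-3 + 4) - 6)*(6*(√(-4 - 1))^(5/2)) - 40)² = ((7/1 - 6)*(6*(√(-5))^(5/2)) - 40)² = ((7*1 - 6)*(6*(I*√5)^(5/2)) - 40)² = ((7 - 6)*(6*(5*5^(¼)*(-√I))) - 40)² = (1*(-30*5^(¼)*√I) - 40)² = (-30*5^(¼)*√I - 40)² = (-40 - 30*5^(¼)*√I)²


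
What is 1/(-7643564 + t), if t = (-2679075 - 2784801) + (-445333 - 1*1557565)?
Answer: -1/15110338 ≈ -6.6180e-8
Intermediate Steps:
t = -7466774 (t = -5463876 + (-445333 - 1557565) = -5463876 - 2002898 = -7466774)
1/(-7643564 + t) = 1/(-7643564 - 7466774) = 1/(-15110338) = -1/15110338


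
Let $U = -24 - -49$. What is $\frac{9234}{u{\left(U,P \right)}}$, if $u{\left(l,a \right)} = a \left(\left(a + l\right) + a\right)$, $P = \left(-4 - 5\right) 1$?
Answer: $- \frac{1026}{7} \approx -146.57$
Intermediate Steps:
$U = 25$ ($U = -24 + 49 = 25$)
$P = -9$ ($P = \left(-9\right) 1 = -9$)
$u{\left(l,a \right)} = a \left(l + 2 a\right)$
$\frac{9234}{u{\left(U,P \right)}} = \frac{9234}{\left(-9\right) \left(25 + 2 \left(-9\right)\right)} = \frac{9234}{\left(-9\right) \left(25 - 18\right)} = \frac{9234}{\left(-9\right) 7} = \frac{9234}{-63} = 9234 \left(- \frac{1}{63}\right) = - \frac{1026}{7}$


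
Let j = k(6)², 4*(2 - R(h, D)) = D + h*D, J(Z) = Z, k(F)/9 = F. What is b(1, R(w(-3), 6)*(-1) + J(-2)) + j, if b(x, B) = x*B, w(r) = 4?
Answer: 5839/2 ≈ 2919.5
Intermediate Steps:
k(F) = 9*F
R(h, D) = 2 - D/4 - D*h/4 (R(h, D) = 2 - (D + h*D)/4 = 2 - (D + D*h)/4 = 2 + (-D/4 - D*h/4) = 2 - D/4 - D*h/4)
j = 2916 (j = (9*6)² = 54² = 2916)
b(x, B) = B*x
b(1, R(w(-3), 6)*(-1) + J(-2)) + j = ((2 - ¼*6 - ¼*6*4)*(-1) - 2)*1 + 2916 = ((2 - 3/2 - 6)*(-1) - 2)*1 + 2916 = (-11/2*(-1) - 2)*1 + 2916 = (11/2 - 2)*1 + 2916 = (7/2)*1 + 2916 = 7/2 + 2916 = 5839/2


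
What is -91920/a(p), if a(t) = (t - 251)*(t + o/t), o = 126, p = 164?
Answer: 2512480/391819 ≈ 6.4123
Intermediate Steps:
a(t) = (-251 + t)*(t + 126/t) (a(t) = (t - 251)*(t + 126/t) = (-251 + t)*(t + 126/t))
-91920/a(p) = -91920/(126 + 164**2 - 31626/164 - 251*164) = -91920/(126 + 26896 - 31626*1/164 - 41164) = -91920/(126 + 26896 - 15813/82 - 41164) = -91920/(-1175457/82) = -91920*(-82/1175457) = 2512480/391819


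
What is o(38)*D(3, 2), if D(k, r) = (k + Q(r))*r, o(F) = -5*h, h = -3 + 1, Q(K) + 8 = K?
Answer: -60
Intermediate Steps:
Q(K) = -8 + K
h = -2
o(F) = 10 (o(F) = -5*(-2) = 10)
D(k, r) = r*(-8 + k + r) (D(k, r) = (k + (-8 + r))*r = (-8 + k + r)*r = r*(-8 + k + r))
o(38)*D(3, 2) = 10*(2*(-8 + 3 + 2)) = 10*(2*(-3)) = 10*(-6) = -60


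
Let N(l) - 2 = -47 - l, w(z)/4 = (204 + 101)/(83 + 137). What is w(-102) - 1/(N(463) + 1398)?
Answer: 54279/9790 ≈ 5.5443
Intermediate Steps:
w(z) = 61/11 (w(z) = 4*((204 + 101)/(83 + 137)) = 4*(305/220) = 4*(305*(1/220)) = 4*(61/44) = 61/11)
N(l) = -45 - l (N(l) = 2 + (-47 - l) = -45 - l)
w(-102) - 1/(N(463) + 1398) = 61/11 - 1/((-45 - 1*463) + 1398) = 61/11 - 1/((-45 - 463) + 1398) = 61/11 - 1/(-508 + 1398) = 61/11 - 1/890 = 54279/9790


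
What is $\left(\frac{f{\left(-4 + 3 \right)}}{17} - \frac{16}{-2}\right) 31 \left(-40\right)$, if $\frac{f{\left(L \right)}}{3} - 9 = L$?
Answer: $- \frac{198400}{17} \approx -11671.0$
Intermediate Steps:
$f{\left(L \right)} = 27 + 3 L$
$\left(\frac{f{\left(-4 + 3 \right)}}{17} - \frac{16}{-2}\right) 31 \left(-40\right) = \left(\frac{27 + 3 \left(-4 + 3\right)}{17} - \frac{16}{-2}\right) 31 \left(-40\right) = \left(\left(27 + 3 \left(-1\right)\right) \frac{1}{17} - -8\right) 31 \left(-40\right) = \left(\left(27 - 3\right) \frac{1}{17} + 8\right) 31 \left(-40\right) = \left(24 \cdot \frac{1}{17} + 8\right) 31 \left(-40\right) = \left(\frac{24}{17} + 8\right) 31 \left(-40\right) = \frac{160}{17} \cdot 31 \left(-40\right) = \frac{4960}{17} \left(-40\right) = - \frac{198400}{17}$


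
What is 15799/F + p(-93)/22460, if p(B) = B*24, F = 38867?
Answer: 67023599/218238205 ≈ 0.30711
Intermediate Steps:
p(B) = 24*B
15799/F + p(-93)/22460 = 15799/38867 + (24*(-93))/22460 = 15799*(1/38867) - 2232*1/22460 = 15799/38867 - 558/5615 = 67023599/218238205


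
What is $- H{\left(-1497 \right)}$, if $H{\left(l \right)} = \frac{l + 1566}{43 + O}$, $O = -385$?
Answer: $\frac{23}{114} \approx 0.20175$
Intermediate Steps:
$H{\left(l \right)} = - \frac{87}{19} - \frac{l}{342}$ ($H{\left(l \right)} = \frac{l + 1566}{43 - 385} = \frac{1566 + l}{-342} = \left(1566 + l\right) \left(- \frac{1}{342}\right) = - \frac{87}{19} - \frac{l}{342}$)
$- H{\left(-1497 \right)} = - (- \frac{87}{19} - - \frac{499}{114}) = - (- \frac{87}{19} + \frac{499}{114}) = \left(-1\right) \left(- \frac{23}{114}\right) = \frac{23}{114}$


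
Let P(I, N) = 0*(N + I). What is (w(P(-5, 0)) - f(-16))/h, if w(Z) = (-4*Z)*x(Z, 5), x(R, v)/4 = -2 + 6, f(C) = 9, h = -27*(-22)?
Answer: -1/66 ≈ -0.015152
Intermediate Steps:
P(I, N) = 0 (P(I, N) = 0*(I + N) = 0)
h = 594
x(R, v) = 16 (x(R, v) = 4*(-2 + 6) = 4*4 = 16)
w(Z) = -64*Z (w(Z) = -4*Z*16 = -64*Z)
(w(P(-5, 0)) - f(-16))/h = (-64*0 - 1*9)/594 = (0 - 9)*(1/594) = -9*1/594 = -1/66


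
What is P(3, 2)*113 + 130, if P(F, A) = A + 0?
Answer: 356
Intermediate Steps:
P(F, A) = A
P(3, 2)*113 + 130 = 2*113 + 130 = 226 + 130 = 356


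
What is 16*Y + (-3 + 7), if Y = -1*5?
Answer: -76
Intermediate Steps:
Y = -5
16*Y + (-3 + 7) = 16*(-5) + (-3 + 7) = -80 + 4 = -76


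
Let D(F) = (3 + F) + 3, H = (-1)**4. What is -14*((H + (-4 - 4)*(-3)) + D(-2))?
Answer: -406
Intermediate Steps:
H = 1
D(F) = 6 + F
-14*((H + (-4 - 4)*(-3)) + D(-2)) = -14*((1 + (-4 - 4)*(-3)) + (6 - 2)) = -14*((1 - 8*(-3)) + 4) = -14*((1 + 24) + 4) = -14*(25 + 4) = -14*29 = -406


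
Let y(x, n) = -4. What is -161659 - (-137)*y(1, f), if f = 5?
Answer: -162207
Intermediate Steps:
-161659 - (-137)*y(1, f) = -161659 - (-137)*(-4) = -161659 - 1*548 = -161659 - 548 = -162207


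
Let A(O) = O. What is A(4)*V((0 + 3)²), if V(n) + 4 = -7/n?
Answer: -172/9 ≈ -19.111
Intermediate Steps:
V(n) = -4 - 7/n
A(4)*V((0 + 3)²) = 4*(-4 - 7/(0 + 3)²) = 4*(-4 - 7/(3²)) = 4*(-4 - 7/9) = 4*(-43/9) = -172/9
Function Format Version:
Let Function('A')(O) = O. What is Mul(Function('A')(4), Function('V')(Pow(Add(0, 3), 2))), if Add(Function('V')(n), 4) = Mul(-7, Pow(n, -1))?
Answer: Rational(-172, 9) ≈ -19.111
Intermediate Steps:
Function('V')(n) = Add(-4, Mul(-7, Pow(n, -1)))
Mul(Function('A')(4), Function('V')(Pow(Add(0, 3), 2))) = Mul(4, Add(-4, Mul(-7, Pow(Pow(Add(0, 3), 2), -1)))) = Mul(4, Add(-4, Mul(-7, Pow(Pow(3, 2), -1)))) = Mul(4, Add(-4, Mul(-7, Pow(9, -1)))) = Mul(4, Add(-4, Mul(-7, Rational(1, 9)))) = Mul(4, Add(-4, Rational(-7, 9))) = Mul(4, Rational(-43, 9)) = Rational(-172, 9)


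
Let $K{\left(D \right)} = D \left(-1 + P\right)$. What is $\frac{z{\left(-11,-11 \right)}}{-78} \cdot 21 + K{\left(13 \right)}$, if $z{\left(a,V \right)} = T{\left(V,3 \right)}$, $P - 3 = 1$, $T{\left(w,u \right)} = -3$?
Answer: $\frac{1035}{26} \approx 39.808$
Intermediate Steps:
$P = 4$ ($P = 3 + 1 = 4$)
$z{\left(a,V \right)} = -3$
$K{\left(D \right)} = 3 D$ ($K{\left(D \right)} = D \left(-1 + 4\right) = D 3 = 3 D$)
$\frac{z{\left(-11,-11 \right)}}{-78} \cdot 21 + K{\left(13 \right)} = - \frac{3}{-78} \cdot 21 + 3 \cdot 13 = \left(-3\right) \left(- \frac{1}{78}\right) 21 + 39 = \frac{1}{26} \cdot 21 + 39 = \frac{21}{26} + 39 = \frac{1035}{26}$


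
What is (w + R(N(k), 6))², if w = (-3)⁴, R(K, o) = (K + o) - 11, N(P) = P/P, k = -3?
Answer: 5929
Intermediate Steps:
N(P) = 1
R(K, o) = -11 + K + o
w = 81
(w + R(N(k), 6))² = (81 + (-11 + 1 + 6))² = (81 - 4)² = 77² = 5929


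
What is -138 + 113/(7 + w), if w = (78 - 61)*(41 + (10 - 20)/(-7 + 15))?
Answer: -376426/2731 ≈ -137.83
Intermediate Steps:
w = 2703/4 (w = 17*(41 - 10/8) = 17*(41 - 10*⅛) = 17*(41 - 5/4) = 17*(159/4) = 2703/4 ≈ 675.75)
-138 + 113/(7 + w) = -138 + 113/(7 + 2703/4) = -138 + 113/(2731/4) = -138 + 113*(4/2731) = -138 + 452/2731 = -376426/2731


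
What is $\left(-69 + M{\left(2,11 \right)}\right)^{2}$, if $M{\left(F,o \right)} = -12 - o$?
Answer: $8464$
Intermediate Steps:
$\left(-69 + M{\left(2,11 \right)}\right)^{2} = \left(-69 - 23\right)^{2} = \left(-92\right)^{2} = 8464$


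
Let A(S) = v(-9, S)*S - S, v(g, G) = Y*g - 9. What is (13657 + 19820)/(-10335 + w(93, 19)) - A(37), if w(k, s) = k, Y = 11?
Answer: 13757503/3414 ≈ 4029.7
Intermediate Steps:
v(g, G) = -9 + 11*g (v(g, G) = 11*g - 9 = -9 + 11*g)
A(S) = -109*S (A(S) = (-9 + 11*(-9))*S - S = (-9 - 99)*S - S = -108*S - S = -109*S)
(13657 + 19820)/(-10335 + w(93, 19)) - A(37) = (13657 + 19820)/(-10335 + 93) - (-109)*37 = 33477/(-10242) - 1*(-4033) = 33477*(-1/10242) + 4033 = -11159/3414 + 4033 = 13757503/3414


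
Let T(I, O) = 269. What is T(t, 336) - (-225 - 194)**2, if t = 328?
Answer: -175292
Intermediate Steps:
T(t, 336) - (-225 - 194)**2 = 269 - (-225 - 194)**2 = 269 - 1*(-419)**2 = 269 - 1*175561 = 269 - 175561 = -175292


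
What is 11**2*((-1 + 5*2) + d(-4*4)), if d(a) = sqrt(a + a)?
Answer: 1089 + 484*I*sqrt(2) ≈ 1089.0 + 684.48*I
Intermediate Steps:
d(a) = sqrt(2)*sqrt(a) (d(a) = sqrt(2*a) = sqrt(2)*sqrt(a))
11**2*((-1 + 5*2) + d(-4*4)) = 11**2*((-1 + 5*2) + sqrt(2)*sqrt(-4*4)) = 121*((-1 + 10) + sqrt(2)*sqrt(-16)) = 121*(9 + sqrt(2)*(4*I)) = 121*(9 + 4*I*sqrt(2)) = 1089 + 484*I*sqrt(2)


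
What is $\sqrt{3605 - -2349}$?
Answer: $\sqrt{5954} \approx 77.162$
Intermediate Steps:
$\sqrt{3605 - -2349} = \sqrt{3605 + 2349} = \sqrt{5954}$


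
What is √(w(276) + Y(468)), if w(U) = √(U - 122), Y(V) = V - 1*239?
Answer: √(229 + √154) ≈ 15.537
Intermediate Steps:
Y(V) = -239 + V (Y(V) = V - 239 = -239 + V)
w(U) = √(-122 + U)
√(w(276) + Y(468)) = √(√(-122 + 276) + (-239 + 468)) = √(√154 + 229) = √(229 + √154)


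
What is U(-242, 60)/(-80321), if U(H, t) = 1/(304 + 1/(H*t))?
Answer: -14520/354543239359 ≈ -4.0954e-8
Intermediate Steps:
U(H, t) = 1/(304 + 1/(H*t))
U(-242, 60)/(-80321) = -242*60/(1 + 304*(-242)*60)/(-80321) = -242*60/(1 - 4414080)*(-1/80321) = -242*60/(-4414079)*(-1/80321) = -242*60*(-1/4414079)*(-1/80321) = (14520/4414079)*(-1/80321) = -14520/354543239359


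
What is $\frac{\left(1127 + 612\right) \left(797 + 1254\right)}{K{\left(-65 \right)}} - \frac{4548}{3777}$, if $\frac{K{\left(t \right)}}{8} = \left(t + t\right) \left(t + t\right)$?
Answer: $\frac{4285498251}{170216800} \approx 25.177$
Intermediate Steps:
$K{\left(t \right)} = 32 t^{2}$ ($K{\left(t \right)} = 8 \left(t + t\right) \left(t + t\right) = 8 \cdot 2 t 2 t = 8 \cdot 4 t^{2} = 32 t^{2}$)
$\frac{\left(1127 + 612\right) \left(797 + 1254\right)}{K{\left(-65 \right)}} - \frac{4548}{3777} = \frac{\left(1127 + 612\right) \left(797 + 1254\right)}{32 \left(-65\right)^{2}} - \frac{4548}{3777} = \frac{1739 \cdot 2051}{32 \cdot 4225} - \frac{1516}{1259} = \frac{3566689}{135200} - \frac{1516}{1259} = \frac{4285498251}{170216800}$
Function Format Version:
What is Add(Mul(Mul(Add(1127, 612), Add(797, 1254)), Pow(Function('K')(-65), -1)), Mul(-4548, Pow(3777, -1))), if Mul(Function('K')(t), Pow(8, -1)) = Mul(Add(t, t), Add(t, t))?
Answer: Rational(4285498251, 170216800) ≈ 25.177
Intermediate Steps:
Function('K')(t) = Mul(32, Pow(t, 2)) (Function('K')(t) = Mul(8, Mul(Add(t, t), Add(t, t))) = Mul(8, Mul(Mul(2, t), Mul(2, t))) = Mul(8, Mul(4, Pow(t, 2))) = Mul(32, Pow(t, 2)))
Add(Mul(Mul(Add(1127, 612), Add(797, 1254)), Pow(Function('K')(-65), -1)), Mul(-4548, Pow(3777, -1))) = Add(Mul(Mul(Add(1127, 612), Add(797, 1254)), Pow(Mul(32, Pow(-65, 2)), -1)), Mul(-4548, Pow(3777, -1))) = Add(Mul(Mul(1739, 2051), Pow(Mul(32, 4225), -1)), Mul(-4548, Rational(1, 3777))) = Add(Mul(3566689, Pow(135200, -1)), Rational(-1516, 1259)) = Add(Mul(3566689, Rational(1, 135200)), Rational(-1516, 1259)) = Add(Rational(3566689, 135200), Rational(-1516, 1259)) = Rational(4285498251, 170216800)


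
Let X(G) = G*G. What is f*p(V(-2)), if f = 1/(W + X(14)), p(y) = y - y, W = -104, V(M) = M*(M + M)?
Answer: 0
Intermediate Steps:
X(G) = G²
V(M) = 2*M² (V(M) = M*(2*M) = 2*M²)
p(y) = 0
f = 1/92 (f = 1/(-104 + 14²) = 1/(-104 + 196) = 1/92 ≈ 0.010870)
f*p(V(-2)) = (1/92)*0 = 0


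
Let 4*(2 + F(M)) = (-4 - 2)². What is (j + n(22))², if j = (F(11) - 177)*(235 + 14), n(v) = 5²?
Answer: 1789713025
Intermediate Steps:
n(v) = 25
F(M) = 7 (F(M) = -2 + (-4 - 2)²/4 = -2 + (¼)*(-6)² = -2 + (¼)*36 = -2 + 9 = 7)
j = -42330 (j = (7 - 177)*(235 + 14) = -170*249 = -42330)
(j + n(22))² = (-42330 + 25)² = (-42305)² = 1789713025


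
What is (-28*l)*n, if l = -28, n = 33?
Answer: 25872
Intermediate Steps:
(-28*l)*n = -28*(-28)*33 = 784*33 = 25872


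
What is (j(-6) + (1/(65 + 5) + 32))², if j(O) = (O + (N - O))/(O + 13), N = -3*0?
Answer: 5022081/4900 ≈ 1024.9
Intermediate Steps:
N = 0
j(O) = 0 (j(O) = (O + (0 - O))/(O + 13) = (O - O)/(13 + O) = 0/(13 + O) = 0)
(j(-6) + (1/(65 + 5) + 32))² = (0 + (1/(65 + 5) + 32))² = (0 + (1/70 + 32))² = (0 + 2241/70)² = (2241/70)² = 5022081/4900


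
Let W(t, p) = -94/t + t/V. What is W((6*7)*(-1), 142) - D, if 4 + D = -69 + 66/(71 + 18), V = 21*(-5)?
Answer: 699908/9345 ≈ 74.896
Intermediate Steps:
V = -105
W(t, p) = -94/t - t/105 (W(t, p) = -94/t + t/(-105) = -94/t + t*(-1/105) = -94/t - t/105)
D = -6431/89 (D = -4 + (-69 + 66/(71 + 18)) = -4 + (-69 + 66/89) = -4 - 6075/89 = -6431/89 ≈ -72.258)
W((6*7)*(-1), 142) - D = (-94/((6*7)*(-1)) - 6*7*(-1)/105) - 1*(-6431/89) = (-94/(42*(-1)) - 2*(-1)/5) + 6431/89 = (-94/(-42) - 1/105*(-42)) + 6431/89 = (-94*(-1/42) + ⅖) + 6431/89 = (47/21 + ⅖) + 6431/89 = 277/105 + 6431/89 = 699908/9345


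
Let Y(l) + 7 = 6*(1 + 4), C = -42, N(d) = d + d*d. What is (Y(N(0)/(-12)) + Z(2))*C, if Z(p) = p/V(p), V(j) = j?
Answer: -1008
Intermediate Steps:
N(d) = d + d²
Y(l) = 23 (Y(l) = -7 + 6*(1 + 4) = -7 + 6*5 = -7 + 30 = 23)
Z(p) = 1 (Z(p) = p/p = 1)
(Y(N(0)/(-12)) + Z(2))*C = (23 + 1)*(-42) = 24*(-42) = -1008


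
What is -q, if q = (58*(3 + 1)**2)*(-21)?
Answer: 19488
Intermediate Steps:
q = -19488 (q = (58*4**2)*(-21) = (58*16)*(-21) = 928*(-21) = -19488)
-q = -1*(-19488) = 19488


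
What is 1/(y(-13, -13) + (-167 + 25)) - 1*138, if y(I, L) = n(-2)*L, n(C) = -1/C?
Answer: -40988/297 ≈ -138.01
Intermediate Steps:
y(I, L) = L/2 (y(I, L) = (-1/(-2))*L = (-1*(-½))*L = L/2)
1/(y(-13, -13) + (-167 + 25)) - 1*138 = 1/((½)*(-13) + (-167 + 25)) - 1*138 = 1/(-13/2 - 142) - 138 = 1/(-297/2) - 138 = -2/297 - 138 = -40988/297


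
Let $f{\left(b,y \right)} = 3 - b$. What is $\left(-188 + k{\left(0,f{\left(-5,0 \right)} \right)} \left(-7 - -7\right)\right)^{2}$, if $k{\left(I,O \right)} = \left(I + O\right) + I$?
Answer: $35344$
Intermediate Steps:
$k{\left(I,O \right)} = O + 2 I$
$\left(-188 + k{\left(0,f{\left(-5,0 \right)} \right)} \left(-7 - -7\right)\right)^{2} = \left(-188 + \left(\left(3 - -5\right) + 2 \cdot 0\right) \left(-7 - -7\right)\right)^{2} = \left(-188 + \left(\left(3 + 5\right) + 0\right) \left(-7 + 7\right)\right)^{2} = \left(-188 + \left(8 + 0\right) 0\right)^{2} = \left(-188 + 8 \cdot 0\right)^{2} = \left(-188 + 0\right)^{2} = \left(-188\right)^{2} = 35344$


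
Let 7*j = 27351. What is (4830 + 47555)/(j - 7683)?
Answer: -73339/5286 ≈ -13.874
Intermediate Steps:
j = 27351/7 (j = (1/7)*27351 = 27351/7 ≈ 3907.3)
(4830 + 47555)/(j - 7683) = (4830 + 47555)/(27351/7 - 7683) = 52385/(-26430/7) = 52385*(-7/26430) = -73339/5286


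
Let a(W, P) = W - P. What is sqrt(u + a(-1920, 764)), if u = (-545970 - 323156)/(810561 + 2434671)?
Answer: I*sqrt(1766840562818178)/811308 ≈ 51.81*I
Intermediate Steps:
u = -434563/1622616 (u = -869126/3245232 = -869126*1/3245232 = -434563/1622616 ≈ -0.26782)
sqrt(u + a(-1920, 764)) = sqrt(-434563/1622616 + (-1920 - 1*764)) = sqrt(-434563/1622616 + (-1920 - 764)) = sqrt(-434563/1622616 - 2684) = sqrt(-4355535907/1622616) = I*sqrt(1766840562818178)/811308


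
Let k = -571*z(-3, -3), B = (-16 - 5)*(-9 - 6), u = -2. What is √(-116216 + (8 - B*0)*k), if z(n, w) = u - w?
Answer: 4*I*√7549 ≈ 347.54*I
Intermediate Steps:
z(n, w) = -2 - w
B = 315 (B = -21*(-15) = 315)
k = -571 (k = -571*(-2 - 1*(-3)) = -571*(-2 + 3) = -571*1 = -571)
√(-116216 + (8 - B*0)*k) = √(-116216 + (8 - 315*0)*(-571)) = √(-116216 + (8 - 1*0)*(-571)) = √(-116216 + (8 + 0)*(-571)) = √(-116216 + 8*(-571)) = √(-116216 - 4568) = √(-120784) = 4*I*√7549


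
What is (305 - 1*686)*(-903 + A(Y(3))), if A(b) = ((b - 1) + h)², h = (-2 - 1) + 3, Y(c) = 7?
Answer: 330327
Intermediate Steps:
h = 0 (h = -3 + 3 = 0)
A(b) = (-1 + b)² (A(b) = ((b - 1) + 0)² = ((-1 + b) + 0)² = (-1 + b)²)
(305 - 1*686)*(-903 + A(Y(3))) = (305 - 1*686)*(-903 + (-1 + 7)²) = (305 - 686)*(-903 + 6²) = -381*(-903 + 36) = -381*(-867) = 330327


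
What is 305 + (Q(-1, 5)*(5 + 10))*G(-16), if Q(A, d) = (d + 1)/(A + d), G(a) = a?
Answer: -55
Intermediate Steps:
Q(A, d) = (1 + d)/(A + d)
305 + (Q(-1, 5)*(5 + 10))*G(-16) = 305 + (((1 + 5)/(-1 + 5))*(5 + 10))*(-16) = 305 + ((6/4)*15)*(-16) = 305 + (((1/4)*6)*15)*(-16) = 305 + ((3/2)*15)*(-16) = 305 + (45/2)*(-16) = 305 - 360 = -55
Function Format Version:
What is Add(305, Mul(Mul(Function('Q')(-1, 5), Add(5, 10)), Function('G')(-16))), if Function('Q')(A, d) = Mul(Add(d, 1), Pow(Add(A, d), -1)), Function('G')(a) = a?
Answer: -55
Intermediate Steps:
Function('Q')(A, d) = Mul(Pow(Add(A, d), -1), Add(1, d)) (Function('Q')(A, d) = Mul(Add(1, d), Pow(Add(A, d), -1)) = Mul(Pow(Add(A, d), -1), Add(1, d)))
Add(305, Mul(Mul(Function('Q')(-1, 5), Add(5, 10)), Function('G')(-16))) = Add(305, Mul(Mul(Mul(Pow(Add(-1, 5), -1), Add(1, 5)), Add(5, 10)), -16)) = Add(305, Mul(Mul(Mul(Pow(4, -1), 6), 15), -16)) = Add(305, Mul(Mul(Mul(Rational(1, 4), 6), 15), -16)) = Add(305, Mul(Mul(Rational(3, 2), 15), -16)) = Add(305, Mul(Rational(45, 2), -16)) = Add(305, -360) = -55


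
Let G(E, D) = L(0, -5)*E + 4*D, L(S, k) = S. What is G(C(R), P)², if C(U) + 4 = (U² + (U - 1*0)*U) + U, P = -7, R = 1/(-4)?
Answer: 784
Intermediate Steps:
R = -¼ ≈ -0.25000
C(U) = -4 + U + 2*U² (C(U) = -4 + ((U² + (U - 1*0)*U) + U) = -4 + ((U² + (U + 0)*U) + U) = -4 + ((U² + U*U) + U) = -4 + ((U² + U²) + U) = -4 + (2*U² + U) = -4 + (U + 2*U²) = -4 + U + 2*U²)
G(E, D) = 4*D (G(E, D) = 0*E + 4*D = 0 + 4*D = 4*D)
G(C(R), P)² = (4*(-7))² = (-28)² = 784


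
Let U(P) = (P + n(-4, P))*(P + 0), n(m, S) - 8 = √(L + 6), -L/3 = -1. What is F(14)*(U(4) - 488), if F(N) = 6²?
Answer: -15408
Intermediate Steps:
L = 3 (L = -3*(-1) = 3)
F(N) = 36
n(m, S) = 11 (n(m, S) = 8 + √(3 + 6) = 8 + √9 = 8 + 3 = 11)
U(P) = P*(11 + P) (U(P) = (P + 11)*(P + 0) = (11 + P)*P = P*(11 + P))
F(14)*(U(4) - 488) = 36*(4*(11 + 4) - 488) = 36*(4*15 - 488) = 36*(60 - 488) = 36*(-428) = -15408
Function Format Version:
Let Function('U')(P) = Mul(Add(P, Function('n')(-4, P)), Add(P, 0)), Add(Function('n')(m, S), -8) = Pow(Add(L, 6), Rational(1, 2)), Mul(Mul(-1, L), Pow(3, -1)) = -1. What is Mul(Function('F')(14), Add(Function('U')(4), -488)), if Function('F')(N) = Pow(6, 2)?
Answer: -15408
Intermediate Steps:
L = 3 (L = Mul(-3, -1) = 3)
Function('F')(N) = 36
Function('n')(m, S) = 11 (Function('n')(m, S) = Add(8, Pow(Add(3, 6), Rational(1, 2))) = Add(8, Pow(9, Rational(1, 2))) = Add(8, 3) = 11)
Function('U')(P) = Mul(P, Add(11, P)) (Function('U')(P) = Mul(Add(P, 11), Add(P, 0)) = Mul(Add(11, P), P) = Mul(P, Add(11, P)))
Mul(Function('F')(14), Add(Function('U')(4), -488)) = Mul(36, Add(Mul(4, Add(11, 4)), -488)) = Mul(36, Add(Mul(4, 15), -488)) = Mul(36, Add(60, -488)) = Mul(36, -428) = -15408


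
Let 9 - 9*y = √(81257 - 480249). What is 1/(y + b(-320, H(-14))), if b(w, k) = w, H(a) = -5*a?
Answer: -2349/785603 + 36*I*√24937/8641633 ≈ -0.0029901 + 0.00065785*I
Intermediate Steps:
y = 1 - 4*I*√24937/9 (y = 1 - √(81257 - 480249)/9 = 1 - 4*I*√24937/9 ≈ 1.0 - 70.184*I)
1/(y + b(-320, H(-14))) = 1/((1 - 4*I*√24937/9) - 320) = 1/(-319 - 4*I*√24937/9)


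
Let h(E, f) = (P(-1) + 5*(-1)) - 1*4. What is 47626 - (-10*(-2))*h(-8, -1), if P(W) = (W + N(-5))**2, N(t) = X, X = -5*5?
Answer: 34286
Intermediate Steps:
X = -25
N(t) = -25
P(W) = (-25 + W)**2 (P(W) = (W - 25)**2 = (-25 + W)**2)
h(E, f) = 667 (h(E, f) = ((-25 - 1)**2 + 5*(-1)) - 1*4 = ((-26)**2 - 5) - 4 = (676 - 5) - 4 = 671 - 4 = 667)
47626 - (-10*(-2))*h(-8, -1) = 47626 - (-10*(-2))*667 = 47626 - 20*667 = 47626 - 1*13340 = 47626 - 13340 = 34286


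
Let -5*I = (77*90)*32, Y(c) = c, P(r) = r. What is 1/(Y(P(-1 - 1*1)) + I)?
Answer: -1/44354 ≈ -2.2546e-5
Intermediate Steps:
I = -44352 (I = -77*90*32/5 = -1386*32 = -⅕*221760 = -44352)
1/(Y(P(-1 - 1*1)) + I) = 1/((-1 - 1*1) - 44352) = 1/((-1 - 1) - 44352) = 1/(-2 - 44352) = 1/(-44354) = -1/44354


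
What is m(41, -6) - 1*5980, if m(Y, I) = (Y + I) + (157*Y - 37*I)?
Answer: 714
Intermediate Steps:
m(Y, I) = -36*I + 158*Y (m(Y, I) = (I + Y) + (-37*I + 157*Y) = -36*I + 158*Y)
m(41, -6) - 1*5980 = (-36*(-6) + 158*41) - 1*5980 = (216 + 6478) - 5980 = 6694 - 5980 = 714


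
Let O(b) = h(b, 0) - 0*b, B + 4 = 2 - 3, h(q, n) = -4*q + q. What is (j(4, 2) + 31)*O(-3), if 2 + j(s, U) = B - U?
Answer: 198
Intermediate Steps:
h(q, n) = -3*q
B = -5 (B = -4 + (2 - 3) = -4 - 1 = -5)
j(s, U) = -7 - U (j(s, U) = -2 + (-5 - U) = -7 - U)
O(b) = -3*b (O(b) = -3*b - 0*b = -3*b - 1*0 = -3*b + 0 = -3*b)
(j(4, 2) + 31)*O(-3) = ((-7 - 1*2) + 31)*(-3*(-3)) = ((-7 - 2) + 31)*9 = (-9 + 31)*9 = 22*9 = 198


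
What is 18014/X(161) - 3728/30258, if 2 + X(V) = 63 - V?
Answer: -136360103/756450 ≈ -180.26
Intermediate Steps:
X(V) = 61 - V (X(V) = -2 + (63 - V) = 61 - V)
18014/X(161) - 3728/30258 = 18014/(61 - 1*161) - 3728/30258 = 18014/(61 - 161) - 3728*1/30258 = 18014/(-100) - 1864/15129 = 18014*(-1/100) - 1864/15129 = -9007/50 - 1864/15129 = -136360103/756450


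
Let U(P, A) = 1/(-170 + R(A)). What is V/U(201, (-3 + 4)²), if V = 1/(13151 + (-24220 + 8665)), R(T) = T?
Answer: 169/2404 ≈ 0.070300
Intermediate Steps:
U(P, A) = 1/(-170 + A)
V = -1/2404 (V = 1/(13151 - 15555) = 1/(-2404) = -1/2404 ≈ -0.00041597)
V/U(201, (-3 + 4)²) = -(-85/1202 + (-3 + 4)²/2404) = -1/(2404*(1/(-170 + 1²))) = -1/(2404*(1/(-170 + 1))) = -1/(2404*(1/(-169))) = -1/(2404*(-1/169)) = -1/2404*(-169) = 169/2404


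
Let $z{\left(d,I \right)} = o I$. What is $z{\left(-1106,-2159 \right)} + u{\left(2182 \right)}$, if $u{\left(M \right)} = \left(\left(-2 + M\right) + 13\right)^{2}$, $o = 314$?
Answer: $4131323$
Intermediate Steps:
$z{\left(d,I \right)} = 314 I$
$u{\left(M \right)} = \left(11 + M\right)^{2}$
$z{\left(-1106,-2159 \right)} + u{\left(2182 \right)} = 314 \left(-2159\right) + \left(11 + 2182\right)^{2} = -677926 + 2193^{2} = -677926 + 4809249 = 4131323$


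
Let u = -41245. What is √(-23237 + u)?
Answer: I*√64482 ≈ 253.93*I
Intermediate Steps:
√(-23237 + u) = √(-23237 - 41245) = √(-64482) = I*√64482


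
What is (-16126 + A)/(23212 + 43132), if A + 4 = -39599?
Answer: -55729/66344 ≈ -0.84000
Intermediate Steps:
A = -39603 (A = -4 - 39599 = -39603)
(-16126 + A)/(23212 + 43132) = (-16126 - 39603)/(23212 + 43132) = -55729/66344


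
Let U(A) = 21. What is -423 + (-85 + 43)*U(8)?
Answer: -1305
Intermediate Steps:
-423 + (-85 + 43)*U(8) = -423 + (-85 + 43)*21 = -423 - 42*21 = -423 - 882 = -1305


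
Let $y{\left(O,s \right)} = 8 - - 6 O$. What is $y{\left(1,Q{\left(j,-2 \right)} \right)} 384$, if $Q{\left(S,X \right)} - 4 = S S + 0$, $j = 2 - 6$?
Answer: $5376$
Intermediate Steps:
$j = -4$ ($j = 2 - 6 = -4$)
$Q{\left(S,X \right)} = 4 + S^{2}$ ($Q{\left(S,X \right)} = 4 + \left(S S + 0\right) = 4 + \left(S^{2} + 0\right) = 4 + S^{2}$)
$y{\left(O,s \right)} = 8 + 6 O$
$y{\left(1,Q{\left(j,-2 \right)} \right)} 384 = \left(8 + 6 \cdot 1\right) 384 = \left(8 + 6\right) 384 = 14 \cdot 384 = 5376$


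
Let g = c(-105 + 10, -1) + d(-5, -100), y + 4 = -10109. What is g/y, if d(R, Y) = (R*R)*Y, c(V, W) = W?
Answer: 2501/10113 ≈ 0.24731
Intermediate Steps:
y = -10113 (y = -4 - 10109 = -10113)
d(R, Y) = Y*R² (d(R, Y) = R²*Y = Y*R²)
g = -2501 (g = -1 - 100*(-5)² = -1 - 100*25 = -1 - 2500 = -2501)
g/y = -2501/(-10113) = -2501*(-1/10113) = 2501/10113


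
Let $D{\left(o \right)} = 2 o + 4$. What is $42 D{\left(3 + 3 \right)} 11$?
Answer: $7392$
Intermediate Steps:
$D{\left(o \right)} = 4 + 2 o$
$42 D{\left(3 + 3 \right)} 11 = 42 \left(4 + 2 \left(3 + 3\right)\right) 11 = 42 \left(4 + 2 \cdot 6\right) 11 = 42 \left(4 + 12\right) 11 = 42 \cdot 16 \cdot 11 = 672 \cdot 11 = 7392$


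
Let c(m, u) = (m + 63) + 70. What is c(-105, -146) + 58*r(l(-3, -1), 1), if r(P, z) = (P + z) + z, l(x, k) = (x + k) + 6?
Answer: 260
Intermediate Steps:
c(m, u) = 133 + m (c(m, u) = (63 + m) + 70 = 133 + m)
l(x, k) = 6 + k + x (l(x, k) = (k + x) + 6 = 6 + k + x)
r(P, z) = P + 2*z
c(-105, -146) + 58*r(l(-3, -1), 1) = (133 - 105) + 58*((6 - 1 - 3) + 2*1) = 28 + 58*(2 + 2) = 28 + 58*4 = 28 + 232 = 260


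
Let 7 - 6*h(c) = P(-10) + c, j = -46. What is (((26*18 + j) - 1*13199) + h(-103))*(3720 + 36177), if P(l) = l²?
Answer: -509697474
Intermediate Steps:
h(c) = -31/2 - c/6 (h(c) = 7/6 - ((-10)² + c)/6 = 7/6 - (100 + c)/6 = 7/6 + (-50/3 - c/6) = -31/2 - c/6)
(((26*18 + j) - 1*13199) + h(-103))*(3720 + 36177) = (((26*18 - 46) - 1*13199) + (-31/2 - ⅙*(-103)))*(3720 + 36177) = (((468 - 46) - 13199) + (-31/2 + 103/6))*39897 = ((422 - 13199) + 5/3)*39897 = (-12777 + 5/3)*39897 = -38326/3*39897 = -509697474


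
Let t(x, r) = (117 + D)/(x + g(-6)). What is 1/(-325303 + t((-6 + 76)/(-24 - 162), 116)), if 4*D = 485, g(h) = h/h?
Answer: -232/75381667 ≈ -3.0777e-6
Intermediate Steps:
g(h) = 1
D = 485/4 (D = (¼)*485 = 485/4 ≈ 121.25)
t(x, r) = 953/(4*(1 + x)) (t(x, r) = (117 + 485/4)/(x + 1) = 953/(4*(1 + x)))
1/(-325303 + t((-6 + 76)/(-24 - 162), 116)) = 1/(-325303 + 953/(4*(1 + (-6 + 76)/(-24 - 162)))) = 1/(-325303 + 953/(4*(1 + 70/(-186)))) = 1/(-325303 + 953/(4*(1 + 70*(-1/186)))) = 1/(-325303 + 953/(4*(1 - 35/93))) = 1/(-325303 + 953/(4*(58/93))) = 1/(-325303 + (953/4)*(93/58)) = 1/(-325303 + 88629/232) = 1/(-75381667/232) = -232/75381667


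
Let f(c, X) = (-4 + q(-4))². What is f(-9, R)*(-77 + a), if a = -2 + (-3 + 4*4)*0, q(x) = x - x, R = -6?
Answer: -1264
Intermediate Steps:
q(x) = 0
a = -2 (a = -2 + (-3 + 16)*0 = -2 + 13*0 = -2 + 0 = -2)
f(c, X) = 16 (f(c, X) = (-4 + 0)² = (-4)² = 16)
f(-9, R)*(-77 + a) = 16*(-77 - 2) = 16*(-79) = -1264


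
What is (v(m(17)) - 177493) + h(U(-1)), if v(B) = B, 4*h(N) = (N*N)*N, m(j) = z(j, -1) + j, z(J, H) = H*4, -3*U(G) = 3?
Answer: -709921/4 ≈ -1.7748e+5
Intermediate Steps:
U(G) = -1 (U(G) = -⅓*3 = -1)
z(J, H) = 4*H
m(j) = -4 + j (m(j) = 4*(-1) + j = -4 + j)
h(N) = N³/4 (h(N) = ((N*N)*N)/4 = (N²*N)/4 = N³/4)
(v(m(17)) - 177493) + h(U(-1)) = ((-4 + 17) - 177493) + (¼)*(-1)³ = (13 - 177493) + (¼)*(-1) = -177480 - ¼ = -709921/4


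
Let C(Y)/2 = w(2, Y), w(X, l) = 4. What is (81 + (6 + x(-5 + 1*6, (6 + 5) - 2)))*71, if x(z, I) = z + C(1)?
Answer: 6816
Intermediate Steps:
C(Y) = 8 (C(Y) = 2*4 = 8)
x(z, I) = 8 + z (x(z, I) = z + 8 = 8 + z)
(81 + (6 + x(-5 + 1*6, (6 + 5) - 2)))*71 = (81 + (6 + (8 + (-5 + 1*6))))*71 = (81 + (6 + (8 + (-5 + 6))))*71 = (81 + (6 + (8 + 1)))*71 = (81 + (6 + 9))*71 = (81 + 15)*71 = 96*71 = 6816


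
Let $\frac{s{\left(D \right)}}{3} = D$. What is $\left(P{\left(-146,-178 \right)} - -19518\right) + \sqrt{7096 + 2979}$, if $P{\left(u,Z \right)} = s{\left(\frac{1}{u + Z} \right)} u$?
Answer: $\frac{1054045}{54} + 5 \sqrt{403} \approx 19620.0$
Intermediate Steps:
$s{\left(D \right)} = 3 D$
$P{\left(u,Z \right)} = \frac{3 u}{Z + u}$ ($P{\left(u,Z \right)} = \frac{3}{u + Z} u = \frac{3}{Z + u} u = \frac{3 u}{Z + u}$)
$\left(P{\left(-146,-178 \right)} - -19518\right) + \sqrt{7096 + 2979} = \left(3 \left(-146\right) \frac{1}{-178 - 146} - -19518\right) + \sqrt{7096 + 2979} = \left(3 \left(-146\right) \frac{1}{-324} + 19518\right) + \sqrt{10075} = \left(3 \left(-146\right) \left(- \frac{1}{324}\right) + 19518\right) + 5 \sqrt{403} = \left(\frac{73}{54} + 19518\right) + 5 \sqrt{403} = \frac{1054045}{54} + 5 \sqrt{403}$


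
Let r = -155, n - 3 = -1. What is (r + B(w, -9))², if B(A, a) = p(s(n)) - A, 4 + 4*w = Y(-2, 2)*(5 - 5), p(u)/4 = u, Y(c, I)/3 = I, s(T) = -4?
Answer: 28900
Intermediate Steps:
n = 2 (n = 3 - 1 = 2)
Y(c, I) = 3*I
p(u) = 4*u
w = -1 (w = -1 + ((3*2)*(5 - 5))/4 = -1 + (6*0)/4 = -1 + (¼)*0 = -1 + 0 = -1)
B(A, a) = -16 - A (B(A, a) = 4*(-4) - A = -16 - A)
(r + B(w, -9))² = (-155 + (-16 - 1*(-1)))² = (-155 + (-16 + 1))² = (-155 - 15)² = (-170)² = 28900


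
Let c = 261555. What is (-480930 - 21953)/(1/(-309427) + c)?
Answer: -155605578041/80932178984 ≈ -1.9227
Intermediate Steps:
(-480930 - 21953)/(1/(-309427) + c) = (-480930 - 21953)/(1/(-309427) + 261555) = -502883/(-1/309427 + 261555) = -502883/80932178984/309427 = -502883*309427/80932178984 = -155605578041/80932178984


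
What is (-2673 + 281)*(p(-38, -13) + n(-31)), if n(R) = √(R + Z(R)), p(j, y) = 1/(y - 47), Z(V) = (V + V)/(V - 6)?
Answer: 598/15 - 2392*I*√40145/37 ≈ 39.867 - 12953.0*I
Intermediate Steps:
Z(V) = 2*V/(-6 + V) (Z(V) = (2*V)/(-6 + V) = 2*V/(-6 + V))
p(j, y) = 1/(-47 + y)
n(R) = √(R + 2*R/(-6 + R))
(-2673 + 281)*(p(-38, -13) + n(-31)) = (-2673 + 281)*(1/(-47 - 13) + √(-31*(-4 - 31)/(-6 - 31))) = -2392*(1/(-60) + √(-31*(-35)/(-37))) = -2392*(-1/60 + √(-31*(-1/37)*(-35))) = -2392*(-1/60 + √(-1085/37)) = -2392*(-1/60 + I*√40145/37) = 598/15 - 2392*I*√40145/37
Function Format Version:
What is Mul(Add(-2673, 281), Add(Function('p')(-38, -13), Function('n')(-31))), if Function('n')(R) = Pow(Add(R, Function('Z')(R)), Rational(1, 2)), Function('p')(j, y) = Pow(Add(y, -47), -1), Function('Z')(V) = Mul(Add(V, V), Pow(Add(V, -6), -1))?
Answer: Add(Rational(598, 15), Mul(Rational(-2392, 37), I, Pow(40145, Rational(1, 2)))) ≈ Add(39.867, Mul(-12953., I))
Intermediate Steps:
Function('Z')(V) = Mul(2, V, Pow(Add(-6, V), -1)) (Function('Z')(V) = Mul(Mul(2, V), Pow(Add(-6, V), -1)) = Mul(2, V, Pow(Add(-6, V), -1)))
Function('p')(j, y) = Pow(Add(-47, y), -1)
Function('n')(R) = Pow(Add(R, Mul(2, R, Pow(Add(-6, R), -1))), Rational(1, 2))
Mul(Add(-2673, 281), Add(Function('p')(-38, -13), Function('n')(-31))) = Mul(Add(-2673, 281), Add(Pow(Add(-47, -13), -1), Pow(Mul(-31, Pow(Add(-6, -31), -1), Add(-4, -31)), Rational(1, 2)))) = Mul(-2392, Add(Pow(-60, -1), Pow(Mul(-31, Pow(-37, -1), -35), Rational(1, 2)))) = Mul(-2392, Add(Rational(-1, 60), Pow(Mul(-31, Rational(-1, 37), -35), Rational(1, 2)))) = Mul(-2392, Add(Rational(-1, 60), Pow(Rational(-1085, 37), Rational(1, 2)))) = Mul(-2392, Add(Rational(-1, 60), Mul(Rational(1, 37), I, Pow(40145, Rational(1, 2))))) = Add(Rational(598, 15), Mul(Rational(-2392, 37), I, Pow(40145, Rational(1, 2))))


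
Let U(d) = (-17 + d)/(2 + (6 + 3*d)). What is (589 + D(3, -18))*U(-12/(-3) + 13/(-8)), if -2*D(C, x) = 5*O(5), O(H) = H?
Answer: -134901/242 ≈ -557.44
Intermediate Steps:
U(d) = (-17 + d)/(8 + 3*d)
D(C, x) = -25/2 (D(C, x) = -5*5/2 = -½*25 = -25/2)
(589 + D(3, -18))*U(-12/(-3) + 13/(-8)) = (589 - 25/2)*((-17 + (-12/(-3) + 13/(-8)))/(8 + 3*(-12/(-3) + 13/(-8)))) = 1153*((-17 + (-12*(-⅓) + 13*(-⅛)))/(8 + 3*(-12*(-⅓) + 13*(-⅛))))/2 = 1153*((-17 + (4 - 13/8))/(8 + 3*(4 - 13/8)))/2 = 1153*((-17 + 19/8)/(8 + 3*(19/8)))/2 = 1153*(-117/8/(8 + 57/8))/2 = 1153*(-117/8/(121/8))/2 = 1153*((8/121)*(-117/8))/2 = (1153/2)*(-117/121) = -134901/242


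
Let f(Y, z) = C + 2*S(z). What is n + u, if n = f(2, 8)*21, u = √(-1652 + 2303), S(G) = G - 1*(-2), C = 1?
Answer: 441 + √651 ≈ 466.51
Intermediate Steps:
S(G) = 2 + G (S(G) = G + 2 = 2 + G)
u = √651 ≈ 25.515
f(Y, z) = 5 + 2*z (f(Y, z) = 1 + 2*(2 + z) = 1 + (4 + 2*z) = 5 + 2*z)
n = 441 (n = (5 + 2*8)*21 = (5 + 16)*21 = 21*21 = 441)
n + u = 441 + √651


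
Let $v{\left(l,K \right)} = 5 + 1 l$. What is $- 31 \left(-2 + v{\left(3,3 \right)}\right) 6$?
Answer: $-1116$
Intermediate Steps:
$v{\left(l,K \right)} = 5 + l$
$- 31 \left(-2 + v{\left(3,3 \right)}\right) 6 = - 31 \left(-2 + \left(5 + 3\right)\right) 6 = - 31 \left(-2 + 8\right) 6 = - 31 \cdot 6 \cdot 6 = \left(-31\right) 36 = -1116$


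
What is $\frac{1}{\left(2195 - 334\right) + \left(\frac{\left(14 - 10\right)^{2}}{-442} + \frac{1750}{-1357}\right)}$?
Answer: $\frac{299897}{557710711} \approx 0.00053773$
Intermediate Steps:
$\frac{1}{\left(2195 - 334\right) + \left(\frac{\left(14 - 10\right)^{2}}{-442} + \frac{1750}{-1357}\right)} = \frac{1}{\left(2195 - 334\right) + \left(4^{2} \left(- \frac{1}{442}\right) + 1750 \left(- \frac{1}{1357}\right)\right)} = \frac{1}{1861 + \left(16 \left(- \frac{1}{442}\right) - \frac{1750}{1357}\right)} = \frac{1}{1861 - \frac{397606}{299897}} = \frac{1}{\frac{557710711}{299897}} = \frac{299897}{557710711}$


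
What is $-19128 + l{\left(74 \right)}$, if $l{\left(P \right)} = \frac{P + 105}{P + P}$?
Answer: $- \frac{2830765}{148} \approx -19127.0$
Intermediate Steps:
$l{\left(P \right)} = \frac{105 + P}{2 P}$
$-19128 + l{\left(74 \right)} = -19128 + \frac{105 + 74}{2 \cdot 74} = -19128 + \frac{1}{2} \cdot \frac{1}{74} \cdot 179 = -19128 + \frac{179}{148} = - \frac{2830765}{148}$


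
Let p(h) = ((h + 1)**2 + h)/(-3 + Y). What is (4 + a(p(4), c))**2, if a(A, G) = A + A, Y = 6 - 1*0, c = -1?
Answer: 4900/9 ≈ 544.44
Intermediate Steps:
Y = 6 (Y = 6 + 0 = 6)
p(h) = h/3 + (1 + h)**2/3 (p(h) = ((h + 1)**2 + h)/(-3 + 6) = ((1 + h)**2 + h)/3 = (h + (1 + h)**2)*(1/3) = h/3 + (1 + h)**2/3)
a(A, G) = 2*A
(4 + a(p(4), c))**2 = (4 + 2*((1/3)*4 + (1 + 4)**2/3))**2 = (4 + 2*(4/3 + (1/3)*5**2))**2 = (4 + 2*(4/3 + (1/3)*25))**2 = (4 + 2*(4/3 + 25/3))**2 = (4 + 2*(29/3))**2 = (4 + 58/3)**2 = (70/3)**2 = 4900/9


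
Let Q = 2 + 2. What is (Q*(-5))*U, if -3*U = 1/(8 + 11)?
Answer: 20/57 ≈ 0.35088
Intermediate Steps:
Q = 4
U = -1/57 (U = -1/(3*(8 + 11)) = -1/3/19 = -1/3*1/19 = -1/57 ≈ -0.017544)
(Q*(-5))*U = (4*(-5))*(-1/57) = -20*(-1/57) = 20/57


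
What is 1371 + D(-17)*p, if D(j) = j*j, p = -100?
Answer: -27529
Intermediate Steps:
D(j) = j**2
1371 + D(-17)*p = 1371 + (-17)**2*(-100) = 1371 + 289*(-100) = 1371 - 28900 = -27529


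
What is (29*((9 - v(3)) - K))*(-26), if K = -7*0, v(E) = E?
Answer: -4524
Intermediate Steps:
K = 0
(29*((9 - v(3)) - K))*(-26) = (29*((9 - 1*3) - 1*0))*(-26) = (29*((9 - 3) + 0))*(-26) = (29*(6 + 0))*(-26) = (29*6)*(-26) = 174*(-26) = -4524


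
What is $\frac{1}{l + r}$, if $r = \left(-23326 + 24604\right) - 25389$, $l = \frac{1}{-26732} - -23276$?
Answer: $- \frac{26732}{22321221} \approx -0.0011976$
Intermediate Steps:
$l = \frac{622214031}{26732}$ ($l = - \frac{1}{26732} + 23276 = \frac{622214031}{26732} \approx 23276.0$)
$r = -24111$ ($r = 1278 - 25389 = -24111$)
$\frac{1}{l + r} = \frac{1}{\frac{622214031}{26732} - 24111} = \frac{1}{- \frac{22321221}{26732}} = - \frac{26732}{22321221}$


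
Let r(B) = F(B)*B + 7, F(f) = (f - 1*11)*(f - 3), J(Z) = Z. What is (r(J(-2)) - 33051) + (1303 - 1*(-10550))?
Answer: -21321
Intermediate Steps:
F(f) = (-11 + f)*(-3 + f) (F(f) = (f - 11)*(-3 + f) = (-11 + f)*(-3 + f))
r(B) = 7 + B*(33 + B**2 - 14*B) (r(B) = (33 + B**2 - 14*B)*B + 7 = B*(33 + B**2 - 14*B) + 7 = 7 + B*(33 + B**2 - 14*B))
(r(J(-2)) - 33051) + (1303 - 1*(-10550)) = ((7 - 2*(33 + (-2)**2 - 14*(-2))) - 33051) + (1303 - 1*(-10550)) = ((7 - 2*(33 + 4 + 28)) - 33051) + (1303 + 10550) = ((7 - 2*65) - 33051) + 11853 = ((7 - 130) - 33051) + 11853 = (-123 - 33051) + 11853 = -33174 + 11853 = -21321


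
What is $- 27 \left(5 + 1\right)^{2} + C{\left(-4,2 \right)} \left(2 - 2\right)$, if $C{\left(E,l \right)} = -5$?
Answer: $-972$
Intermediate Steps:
$- 27 \left(5 + 1\right)^{2} + C{\left(-4,2 \right)} \left(2 - 2\right) = - 27 \left(5 + 1\right)^{2} - 5 \left(2 - 2\right) = - 27 \cdot 6^{2} - 0 = \left(-27\right) 36 + 0 = -972 + 0 = -972$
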